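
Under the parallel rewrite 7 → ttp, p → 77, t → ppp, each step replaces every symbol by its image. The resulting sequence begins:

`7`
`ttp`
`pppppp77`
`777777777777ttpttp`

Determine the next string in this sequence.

φ(777777777777ttpttp) expands symbol-by-symbol to ttp ttp ttp ttp ttp ttp ttp ttp ttp ttp ttp ttp ppp ppp 77 ppp ppp 77; joining the 18 pieces gives the next term.

ttpttpttpttpttpttpttpttpttpttpttpttppppppp77pppppp77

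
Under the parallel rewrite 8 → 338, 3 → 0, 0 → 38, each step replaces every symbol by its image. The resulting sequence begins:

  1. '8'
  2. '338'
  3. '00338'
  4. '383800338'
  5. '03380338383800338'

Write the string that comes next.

Rewriting the 17 symbols of 03380338383800338 one by one yields 38 0 0 338 38 0 0 338 0 338 0 338 38 38 0 0 338; concatenated:

3800338380033803380338383800338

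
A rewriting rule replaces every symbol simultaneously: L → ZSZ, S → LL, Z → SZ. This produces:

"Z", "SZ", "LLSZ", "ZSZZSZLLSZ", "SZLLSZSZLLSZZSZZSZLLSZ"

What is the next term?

Rewriting the 22 symbols of SZLLSZSZLLSZZSZZSZLLSZ one by one yields LL SZ ZSZ ZSZ LL SZ LL SZ ZSZ ZSZ LL SZ SZ LL SZ SZ LL SZ ZSZ ZSZ LL SZ; concatenated:

LLSZZSZZSZLLSZLLSZZSZZSZLLSZSZLLSZSZLLSZZSZZSZLLSZ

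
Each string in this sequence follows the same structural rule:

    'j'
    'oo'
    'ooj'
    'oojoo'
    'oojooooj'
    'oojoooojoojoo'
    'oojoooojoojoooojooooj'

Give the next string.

oojoooojoojoooojoooojoojoooojoojoo

This is a Fibonacci-style word recurrence s(k) = s(k−1)·s(k−2): e.g. oo·j = ooj.
So term 8 is oojoooojoojoooojooooj·oojoooojoojoo.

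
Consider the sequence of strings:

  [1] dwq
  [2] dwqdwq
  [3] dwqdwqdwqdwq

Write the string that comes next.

Every step duplicates the string.
Doubling dwqdwqdwqdwq:

dwqdwqdwqdwqdwqdwqdwqdwq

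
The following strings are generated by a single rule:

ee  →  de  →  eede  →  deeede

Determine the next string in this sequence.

eededeeede

From term 3 onward, concatenate the second-to-last term with the last: ee·de = eede, de·eede = deeede, …
So term 5 is eede·deeede.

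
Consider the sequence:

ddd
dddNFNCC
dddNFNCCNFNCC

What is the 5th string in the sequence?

The strings grow by a fixed suffix NFNCC each time.
From dddNFNCCNFNCC, 2 further steps: dddNFNCCNFNCC → dddNFNCCNFNCCNFNCC → (answer).

dddNFNCCNFNCCNFNCCNFNCC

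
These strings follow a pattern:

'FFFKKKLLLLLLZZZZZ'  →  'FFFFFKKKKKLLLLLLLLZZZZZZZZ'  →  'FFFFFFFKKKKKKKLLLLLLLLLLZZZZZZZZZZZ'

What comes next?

FFFFFFFFFKKKKKKKKKLLLLLLLLLLLLZZZZZZZZZZZZZZ

Each string has the form F^{2n-1} K^{2n-1} L^{2n+2} Z^{3n-1}, where the shown terms are n = 2, 3, 4.
Setting n = 5 gives 9, 9, 12, 14 characters in each block.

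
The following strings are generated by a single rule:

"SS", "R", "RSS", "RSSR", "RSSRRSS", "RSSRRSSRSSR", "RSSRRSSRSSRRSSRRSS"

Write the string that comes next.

RSSRRSSRSSRRSSRRSSRSSRRSSRSSR

Each term (from the third on) is the previous term followed by the one before it: term 3 = R·SS = RSS.
So term 8 is RSSRRSSRSSRRSSRRSS·RSSRRSSRSSR.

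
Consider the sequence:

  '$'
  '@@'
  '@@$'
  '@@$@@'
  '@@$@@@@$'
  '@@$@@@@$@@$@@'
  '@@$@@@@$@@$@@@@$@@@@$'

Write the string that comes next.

@@$@@@@$@@$@@@@$@@@@$@@$@@@@$@@$@@

From term 3 onward, concatenate the last term with the second-to-last: @@·$ = @@$, @@$·@@ = @@$@@, …
So term 8 is @@$@@@@$@@$@@@@$@@@@$·@@$@@@@$@@$@@.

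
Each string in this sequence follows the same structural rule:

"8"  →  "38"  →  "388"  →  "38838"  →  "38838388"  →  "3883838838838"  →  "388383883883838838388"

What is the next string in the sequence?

Each term (from the third on) is the previous term followed by the one before it: term 3 = 38·8 = 388.
The next term joins 388383883883838838388 and 3883838838838.

3883838838838388383883883838838838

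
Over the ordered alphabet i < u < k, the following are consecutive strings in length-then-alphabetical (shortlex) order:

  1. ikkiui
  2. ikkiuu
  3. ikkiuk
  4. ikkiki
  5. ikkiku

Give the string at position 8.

Stepping forward 3 times from ikkiku: ikkiku → ikkikk → ikkuii, then the target.

ikkuiu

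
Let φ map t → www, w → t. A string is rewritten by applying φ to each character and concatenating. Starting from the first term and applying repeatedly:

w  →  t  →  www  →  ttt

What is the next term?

Expanding ttt: t→www, t→www, t→www. Concatenated: www www www.

wwwwwwwww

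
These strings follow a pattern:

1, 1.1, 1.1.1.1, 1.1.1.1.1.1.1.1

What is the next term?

s(k+1) = s(k)·.·s(k) — each term doubles the last with '.' between the halves.
So the next term is two copies of 1.1.1.1.1.1.1.1 with '.' between the halves.

1.1.1.1.1.1.1.1.1.1.1.1.1.1.1.1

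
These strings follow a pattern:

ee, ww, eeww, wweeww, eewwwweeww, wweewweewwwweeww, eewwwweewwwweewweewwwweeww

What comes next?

wweewweewwwweewweewwwweewwwweewweewwwweeww

From term 3 onward, concatenate the second-to-last term with the last: ee·ww = eeww, ww·eeww = wweeww, …
So term 8 is wweewweewwwweeww·eewwwweewwwweewweewwwweeww.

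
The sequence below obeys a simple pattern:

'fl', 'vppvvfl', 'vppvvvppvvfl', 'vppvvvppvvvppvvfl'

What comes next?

Each term is the previous one with vppvv prepended.
One more step from vppvvvppvvvppvvfl gives the answer.

vppvvvppvvvppvvvppvvfl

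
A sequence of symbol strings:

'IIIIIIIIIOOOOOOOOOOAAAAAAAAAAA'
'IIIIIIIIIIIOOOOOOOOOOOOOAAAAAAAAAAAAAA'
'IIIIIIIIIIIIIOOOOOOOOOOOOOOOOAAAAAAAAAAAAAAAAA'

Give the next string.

IIIIIIIIIIIIIIIOOOOOOOOOOOOOOOOOOOAAAAAAAAAAAAAAAAAAAA

Reading off run lengths: I runs 9, 11, 13; O runs 10, 13, 16; A runs 11, 14, 17 — each is linear in n, where the shown terms are n = 3, 4, 5.
Setting n = 6 gives 15, 19, 20 characters in each block.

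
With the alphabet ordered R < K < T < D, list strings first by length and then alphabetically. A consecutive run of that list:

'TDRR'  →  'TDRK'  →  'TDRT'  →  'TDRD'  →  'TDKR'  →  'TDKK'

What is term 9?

TDTR

Continuing the enumeration 3 steps past TDKK: TDKK → TDKT → TDKD → (answer).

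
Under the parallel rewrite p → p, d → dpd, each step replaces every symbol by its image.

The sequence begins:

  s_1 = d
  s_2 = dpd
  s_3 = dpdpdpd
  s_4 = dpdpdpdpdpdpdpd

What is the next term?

dpdpdpdpdpdpdpdpdpdpdpdpdpdpdpd

φ(dpdpdpdpdpdpdpd) expands symbol-by-symbol to dpd p dpd p dpd p dpd p dpd p dpd p dpd p dpd; joining the 15 pieces gives the next term.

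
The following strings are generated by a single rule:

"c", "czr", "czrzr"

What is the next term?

czrzrzr

Every step adds zr to the end: s(k+1) = s(k)·zr.
One more step from czrzr gives the answer.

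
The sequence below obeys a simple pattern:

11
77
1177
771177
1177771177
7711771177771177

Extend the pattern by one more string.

This is a Fibonacci-style word recurrence s(k) = s(k−2)·s(k−1): e.g. 11·77 = 1177.
Continuing: 1177771177 · 7711771177771177 gives term 7.

11777711777711771177771177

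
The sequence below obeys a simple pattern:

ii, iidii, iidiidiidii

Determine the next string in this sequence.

Each string is two copies of the previous one joined by 'd'.
Doubling iidiidiidii with 'd' between the halves:

iidiidiidiidiidiidiidii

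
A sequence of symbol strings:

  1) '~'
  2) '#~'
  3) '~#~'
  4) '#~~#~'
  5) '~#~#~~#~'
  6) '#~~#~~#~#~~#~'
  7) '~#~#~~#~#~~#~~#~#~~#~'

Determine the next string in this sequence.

From term 3 onward, concatenate the second-to-last term with the last: ~·#~ = ~#~, #~·~#~ = #~~#~, …
Continuing: #~~#~~#~#~~#~ · ~#~#~~#~#~~#~~#~#~~#~ gives term 8.

#~~#~~#~#~~#~~#~#~~#~#~~#~~#~#~~#~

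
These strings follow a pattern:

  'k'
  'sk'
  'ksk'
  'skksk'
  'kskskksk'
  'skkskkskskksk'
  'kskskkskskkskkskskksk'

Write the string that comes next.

skkskkskskkskkskskkskskkskkskskksk

This is a Fibonacci-style word recurrence s(k) = s(k−2)·s(k−1): e.g. k·sk = ksk.
So term 8 is skkskkskskksk·kskskkskskkskkskskksk.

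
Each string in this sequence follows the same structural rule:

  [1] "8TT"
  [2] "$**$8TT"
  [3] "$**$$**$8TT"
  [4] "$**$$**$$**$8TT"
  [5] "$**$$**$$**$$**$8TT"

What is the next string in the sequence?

$**$$**$$**$$**$$**$8TT

Every step adds $**$ at the front: s(k+1) = $**$·s(k).
So the next term is $**$·$**$$**$$**$$**$8TT.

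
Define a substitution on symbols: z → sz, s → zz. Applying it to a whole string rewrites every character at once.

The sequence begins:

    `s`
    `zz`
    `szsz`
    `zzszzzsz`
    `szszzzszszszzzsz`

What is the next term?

Rewriting the 16 symbols of szszzzszszszzzsz one by one yields zz sz zz sz sz sz zz sz zz sz zz sz sz sz zz sz; concatenated:

zzszzzszszszzzszzzszzzszszszzzsz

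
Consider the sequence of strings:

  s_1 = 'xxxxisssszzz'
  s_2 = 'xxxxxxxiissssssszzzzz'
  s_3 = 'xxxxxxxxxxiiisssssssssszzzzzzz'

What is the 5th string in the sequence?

xxxxxxxxxxxxxxxxiiiiisssssssssssssssszzzzzzzzzzz

Each string has the form x^{3n+1} i^{n} s^{3n+1} z^{2n+1} (n = 1, 2, …).
Setting n = 5 gives 16, 5, 16, 11 characters in each block.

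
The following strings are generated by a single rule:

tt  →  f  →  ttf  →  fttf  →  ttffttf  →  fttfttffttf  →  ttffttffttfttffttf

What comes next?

Each term (from the third on) is the two preceding terms concatenated in order: term 3 = tt·f = ttf.
Continuing: fttfttffttf · ttffttffttfttffttf gives term 8.

fttfttffttfttffttffttfttffttf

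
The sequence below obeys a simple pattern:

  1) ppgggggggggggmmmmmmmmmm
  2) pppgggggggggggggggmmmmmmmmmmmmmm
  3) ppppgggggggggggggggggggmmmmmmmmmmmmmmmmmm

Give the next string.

The n-th term is n-1 p's then 4n-1 g's then 4n-2 m's, where the shown terms are n = 3, 4, 5.
Setting n = 6 gives 5, 23, 22 characters in each block.

pppppgggggggggggggggggggggggmmmmmmmmmmmmmmmmmmmmmm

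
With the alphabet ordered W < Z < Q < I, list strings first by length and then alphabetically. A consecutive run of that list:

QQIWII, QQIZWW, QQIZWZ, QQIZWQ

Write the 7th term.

Stepping forward 3 times from QQIZWQ: QQIZWQ → QQIZWI → QQIZZW, then the target.

QQIZZZ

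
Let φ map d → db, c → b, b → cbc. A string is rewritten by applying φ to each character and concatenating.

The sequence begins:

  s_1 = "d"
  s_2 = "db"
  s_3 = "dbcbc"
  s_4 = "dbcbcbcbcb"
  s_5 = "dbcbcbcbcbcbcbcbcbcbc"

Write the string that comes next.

Replace each of the 21 characters of dbcbcbcbcbcbcbcbcbcbc in place — db cbc b cbc b cbc b cbc b cbc b cbc b cbc b cbc b cbc b cbc b — and concatenate.

dbcbcbcbcbcbcbcbcbcbcbcbcbcbcbcbcbcbcbcbcb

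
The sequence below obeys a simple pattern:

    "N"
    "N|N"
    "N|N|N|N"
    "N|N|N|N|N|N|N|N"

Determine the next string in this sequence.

Every step duplicates the string with '|' between the halves.
Doubling N|N|N|N|N|N|N|N with '|' between the halves:

N|N|N|N|N|N|N|N|N|N|N|N|N|N|N|N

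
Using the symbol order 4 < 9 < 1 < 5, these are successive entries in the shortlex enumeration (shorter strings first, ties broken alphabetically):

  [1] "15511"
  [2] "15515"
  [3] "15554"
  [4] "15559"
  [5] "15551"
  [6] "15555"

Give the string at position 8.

54449

Continuing the enumeration 2 steps past 15555: 15555 → 54444 → (answer).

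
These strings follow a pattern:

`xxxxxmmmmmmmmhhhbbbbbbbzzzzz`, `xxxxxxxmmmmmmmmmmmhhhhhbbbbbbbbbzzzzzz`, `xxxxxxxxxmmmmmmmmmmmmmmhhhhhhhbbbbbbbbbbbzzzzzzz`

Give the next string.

Term n consists of 2n+1 x's, followed by 3n+2 m's, followed by 2n-1 h's, followed by 2n+3 b's, followed by n+3 z's, where the shown terms are n = 2, 3, 4.
At n = 5 the blocks have lengths 11, 17, 9, 13, 8.

xxxxxxxxxxxmmmmmmmmmmmmmmmmmhhhhhhhhhbbbbbbbbbbbbbzzzzzzzz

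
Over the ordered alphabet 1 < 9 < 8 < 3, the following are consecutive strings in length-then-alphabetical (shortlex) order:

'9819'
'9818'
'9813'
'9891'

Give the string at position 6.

9898

Continuing the enumeration 2 steps past 9891: 9891 → 9899 → (answer).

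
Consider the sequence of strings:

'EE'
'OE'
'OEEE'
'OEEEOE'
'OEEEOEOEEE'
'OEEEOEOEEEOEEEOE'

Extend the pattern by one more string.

OEEEOEOEEEOEEEOEOEEEOEOEEE

From term 3 onward, concatenate the last term with the second-to-last: OE·EE = OEEE, OEEE·OE = OEEEOE, …
So term 7 is OEEEOEOEEEOEEEOE·OEEEOEOEEE.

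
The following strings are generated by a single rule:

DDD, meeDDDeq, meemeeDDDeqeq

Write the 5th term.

s(k+1) = mee·s(k)·eq, so each term gains mee as a prefix and eq as a suffix.
From meemeeDDDeqeq, 2 further steps: meemeeDDDeqeq → meemeemeeDDDeqeqeq → (answer).

meemeemeemeeDDDeqeqeqeq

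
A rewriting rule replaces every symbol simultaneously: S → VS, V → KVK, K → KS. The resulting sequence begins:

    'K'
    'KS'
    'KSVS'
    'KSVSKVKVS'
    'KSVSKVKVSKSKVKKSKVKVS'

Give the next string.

Rewriting the 21 symbols of KSVSKVKVSKSKVKKSKVKVS one by one yields KS VS KVK VS KS KVK KS KVK VS KS VS KS KVK KS KS VS KS KVK KS KVK VS; concatenated:

KSVSKVKVSKSKVKKSKVKVSKSVSKSKVKKSKSVSKSKVKKSKVKVS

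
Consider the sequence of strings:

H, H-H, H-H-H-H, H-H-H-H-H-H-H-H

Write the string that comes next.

Every step duplicates the string with '-' between the halves.
So the next term is two copies of H-H-H-H-H-H-H-H with '-' between the halves.

H-H-H-H-H-H-H-H-H-H-H-H-H-H-H-H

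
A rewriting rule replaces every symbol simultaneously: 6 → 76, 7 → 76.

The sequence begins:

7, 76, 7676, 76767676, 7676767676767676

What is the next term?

76767676767676767676767676767676

φ(7676767676767676) expands symbol-by-symbol to 76 76 76 76 76 76 76 76 76 76 76 76 76 76 76 76; joining the 16 pieces gives the next term.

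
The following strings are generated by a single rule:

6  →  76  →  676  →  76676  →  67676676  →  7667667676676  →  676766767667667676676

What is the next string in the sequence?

7667667676676676766767667667676676

This is a Fibonacci-style word recurrence s(k) = s(k−2)·s(k−1): e.g. 6·76 = 676.
Continuing: 7667667676676 · 676766767667667676676 gives term 8.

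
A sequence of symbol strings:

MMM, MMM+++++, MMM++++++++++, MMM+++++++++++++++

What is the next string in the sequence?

Every step adds +++++ to the end: s(k+1) = s(k)·+++++.
Applying this once more to MMM+++++++++++++++:

MMM++++++++++++++++++++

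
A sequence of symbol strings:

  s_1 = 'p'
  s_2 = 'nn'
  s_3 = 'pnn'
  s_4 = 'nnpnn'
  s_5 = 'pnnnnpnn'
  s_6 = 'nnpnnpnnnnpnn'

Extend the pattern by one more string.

From term 3 onward, concatenate the second-to-last term with the last: p·nn = pnn, nn·pnn = nnpnn, …
The next term joins pnnnnpnn and nnpnnpnnnnpnn.

pnnnnpnnnnpnnpnnnnpnn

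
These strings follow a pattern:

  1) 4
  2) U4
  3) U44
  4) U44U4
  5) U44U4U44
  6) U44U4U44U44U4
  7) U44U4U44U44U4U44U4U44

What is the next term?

U44U4U44U44U4U44U4U44U44U4U44U44U4

This is a Fibonacci-style word recurrence s(k) = s(k−1)·s(k−2): e.g. U4·4 = U44.
The next term joins U44U4U44U44U4U44U4U44 and U44U4U44U44U4.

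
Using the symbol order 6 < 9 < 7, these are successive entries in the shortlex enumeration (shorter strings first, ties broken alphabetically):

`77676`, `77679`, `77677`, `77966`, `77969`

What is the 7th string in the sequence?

Continuing the enumeration 2 steps past 77969: 77969 → 77967 → (answer).

77996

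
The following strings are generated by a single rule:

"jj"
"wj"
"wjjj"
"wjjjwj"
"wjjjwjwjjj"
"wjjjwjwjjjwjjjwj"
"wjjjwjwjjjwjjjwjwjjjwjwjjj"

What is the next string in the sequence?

wjjjwjwjjjwjjjwjwjjjwjwjjjwjjjwjwjjjwjjjwj

From term 3 onward, concatenate the last term with the second-to-last: wj·jj = wjjj, wjjj·wj = wjjjwj, …
So term 8 is wjjjwjwjjjwjjjwjwjjjwjwjjj·wjjjwjwjjjwjjjwj.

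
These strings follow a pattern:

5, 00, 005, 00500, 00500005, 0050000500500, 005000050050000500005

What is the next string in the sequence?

0050000500500005000050050000500500

Each term (from the third on) is the previous term followed by the one before it: term 3 = 00·5 = 005.
The next term joins 005000050050000500005 and 0050000500500.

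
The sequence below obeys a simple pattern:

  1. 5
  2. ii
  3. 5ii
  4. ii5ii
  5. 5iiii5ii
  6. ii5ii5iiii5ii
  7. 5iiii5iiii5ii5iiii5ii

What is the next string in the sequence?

ii5ii5iiii5ii5iiii5iiii5ii5iiii5ii

From term 3 onward, concatenate the second-to-last term with the last: 5·ii = 5ii, ii·5ii = ii5ii, …
The next term joins ii5ii5iiii5ii and 5iiii5iiii5ii5iiii5ii.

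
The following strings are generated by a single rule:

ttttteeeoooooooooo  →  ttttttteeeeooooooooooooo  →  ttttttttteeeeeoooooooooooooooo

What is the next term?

Each string has the form t^{2n-1} e^{n} o^{3n+1}, where the shown terms are n = 3, 4, 5.
Setting n = 6 gives 11, 6, 19 characters in each block.

ttttttttttteeeeeeooooooooooooooooooo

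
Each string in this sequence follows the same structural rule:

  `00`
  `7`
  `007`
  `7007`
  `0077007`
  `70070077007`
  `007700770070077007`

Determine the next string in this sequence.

Each term (from the third on) is the two preceding terms concatenated in order: term 3 = 00·7 = 007.
Continuing: 70070077007 · 007700770070077007 gives term 8.

70070077007007700770070077007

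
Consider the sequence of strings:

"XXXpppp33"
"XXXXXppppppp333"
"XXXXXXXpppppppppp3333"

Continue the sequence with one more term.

XXXXXXXXXppppppppppppp33333

The n-th term is 2n+1 X's then 3n+1 p's then n+1 3's (n = 1, 2, …).
For the next term, n = 4, so the run lengths are 9, 13, 5.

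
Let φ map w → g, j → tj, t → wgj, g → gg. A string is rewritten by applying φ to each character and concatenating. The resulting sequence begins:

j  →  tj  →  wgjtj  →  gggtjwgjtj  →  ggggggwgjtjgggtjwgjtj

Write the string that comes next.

Rewriting the 21 symbols of ggggggwgjtjgggtjwgjtj one by one yields gg gg gg gg gg gg g gg tj wgj tj gg gg gg wgj tj g gg tj wgj tj; concatenated:

gggggggggggggggtjwgjtjggggggwgjtjgggtjwgjtj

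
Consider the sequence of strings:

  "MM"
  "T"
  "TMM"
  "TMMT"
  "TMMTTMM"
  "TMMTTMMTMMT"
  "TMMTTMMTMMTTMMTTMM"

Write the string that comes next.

TMMTTMMTMMTTMMTTMMTMMTTMMTMMT

Each term (from the third on) is the previous term followed by the one before it: term 3 = T·MM = TMM.
Continuing: TMMTTMMTMMTTMMTTMM · TMMTTMMTMMT gives term 8.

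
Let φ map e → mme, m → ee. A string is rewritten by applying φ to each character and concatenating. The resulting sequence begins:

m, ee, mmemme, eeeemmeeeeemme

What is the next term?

mmemmemmemmeeeeemmemmemmemmemmeeeeemme

Replace each of the 14 characters of eeeemmeeeeemme in place — mme mme mme mme ee ee mme mme mme mme mme ee ee mme — and concatenate.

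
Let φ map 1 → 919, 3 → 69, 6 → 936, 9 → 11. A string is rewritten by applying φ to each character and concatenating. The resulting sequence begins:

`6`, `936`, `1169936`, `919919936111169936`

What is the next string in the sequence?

119191111919111169936919919919919936111169936

Replace each of the 18 characters of 919919936111169936 in place — 11 919 11 11 919 11 11 69 936 919 919 919 919 936 11 11 69 936 — and concatenate.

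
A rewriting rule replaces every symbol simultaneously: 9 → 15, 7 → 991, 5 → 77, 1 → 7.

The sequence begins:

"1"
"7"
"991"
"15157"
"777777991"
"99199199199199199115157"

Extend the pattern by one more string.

φ(99199199199199199115157) expands symbol-by-symbol to 15 15 7 15 15 7 15 15 7 15 15 7 15 15 7 15 15 7 7 77 7 77 991; joining the 23 pieces gives the next term.

151571515715157151571515715157777777991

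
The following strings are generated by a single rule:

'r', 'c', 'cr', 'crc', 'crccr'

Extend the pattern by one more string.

crccrcrc

This is a Fibonacci-style word recurrence s(k) = s(k−1)·s(k−2): e.g. c·r = cr.
Continuing: crccr · crc gives term 6.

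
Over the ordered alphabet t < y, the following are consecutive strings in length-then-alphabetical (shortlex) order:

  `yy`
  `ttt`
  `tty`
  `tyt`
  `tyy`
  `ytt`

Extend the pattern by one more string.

The successor of ytt increments the rightmost position that isn't already y and resets every position after it to t.

yty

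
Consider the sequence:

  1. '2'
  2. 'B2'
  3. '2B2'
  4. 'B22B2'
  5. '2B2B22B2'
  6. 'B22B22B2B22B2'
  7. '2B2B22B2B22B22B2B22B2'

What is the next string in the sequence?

Each term (from the third on) is the two preceding terms concatenated in order: term 3 = 2·B2 = 2B2.
Continuing: B22B22B2B22B2 · 2B2B22B2B22B22B2B22B2 gives term 8.

B22B22B2B22B22B2B22B2B22B22B2B22B2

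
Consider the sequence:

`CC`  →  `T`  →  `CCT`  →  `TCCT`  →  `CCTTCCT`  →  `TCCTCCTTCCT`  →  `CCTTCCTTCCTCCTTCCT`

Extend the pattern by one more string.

TCCTCCTTCCTCCTTCCTTCCTCCTTCCT

From term 3 onward, concatenate the second-to-last term with the last: CC·T = CCT, T·CCT = TCCT, …
So term 8 is TCCTCCTTCCT·CCTTCCTTCCTCCTTCCT.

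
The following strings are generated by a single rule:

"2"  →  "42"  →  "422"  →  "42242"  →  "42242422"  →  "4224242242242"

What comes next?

From term 3 onward, concatenate the last term with the second-to-last: 42·2 = 422, 422·42 = 42242, …
So term 7 is 4224242242242·42242422.

422424224224242242422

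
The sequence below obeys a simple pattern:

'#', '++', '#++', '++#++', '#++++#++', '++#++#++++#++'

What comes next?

#++++#++++#++#++++#++

This is a Fibonacci-style word recurrence s(k) = s(k−2)·s(k−1): e.g. #·++ = #++.
Continuing: #++++#++ · ++#++#++++#++ gives term 7.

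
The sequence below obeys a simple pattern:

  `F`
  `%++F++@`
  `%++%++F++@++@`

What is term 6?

%++%++%++%++%++F++@++@++@++@++@

Each term wraps the previous one in %++ on the left and ++@ on the right.
From %++%++F++@++@, 3 further steps: %++%++F++@++@ → %++%++%++F++@++@++@ → %++%++%++%++F++@++@++@++@ → (answer).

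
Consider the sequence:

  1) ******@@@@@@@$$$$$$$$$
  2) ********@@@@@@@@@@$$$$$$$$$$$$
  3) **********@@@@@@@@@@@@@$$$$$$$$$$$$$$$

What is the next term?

************@@@@@@@@@@@@@@@@$$$$$$$$$$$$$$$$$$

Each string has the form *^{2n} @^{3n-2} $^{3n}, where the shown terms are n = 3, 4, 5.
Setting n = 6 gives 12, 16, 18 characters in each block.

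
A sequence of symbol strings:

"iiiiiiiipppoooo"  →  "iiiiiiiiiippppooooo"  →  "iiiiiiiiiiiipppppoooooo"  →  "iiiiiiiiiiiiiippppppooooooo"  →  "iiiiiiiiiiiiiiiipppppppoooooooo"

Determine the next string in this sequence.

iiiiiiiiiiiiiiiiiippppppppooooooooo

Reading off run lengths: i runs 8, 10, 12, 14, 16; p runs 3, 4, 5, 6, 7; o runs 4, 5, 6, 7, 8 — each is linear in n, where the shown terms are n = 3, 4, 5, 6, 7.
At n = 8 the blocks have lengths 18, 8, 9.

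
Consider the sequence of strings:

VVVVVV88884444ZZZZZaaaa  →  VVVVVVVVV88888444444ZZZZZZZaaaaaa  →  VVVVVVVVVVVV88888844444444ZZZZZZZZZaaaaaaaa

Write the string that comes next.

VVVVVVVVVVVVVVV88888884444444444ZZZZZZZZZZZaaaaaaaaaa

Term n consists of 3n V's, followed by n+2 8's, followed by 2n 4's, followed by 2n+1 Z's, followed by 2n a's, where the shown terms are n = 2, 3, 4.
At n = 5 the blocks have lengths 15, 7, 10, 11, 10.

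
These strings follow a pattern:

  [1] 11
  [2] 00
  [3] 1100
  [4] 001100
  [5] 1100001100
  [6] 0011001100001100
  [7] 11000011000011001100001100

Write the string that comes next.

001100110000110011000011000011001100001100

Each term (from the third on) is the two preceding terms concatenated in order: term 3 = 11·00 = 1100.
The next term joins 0011001100001100 and 11000011000011001100001100.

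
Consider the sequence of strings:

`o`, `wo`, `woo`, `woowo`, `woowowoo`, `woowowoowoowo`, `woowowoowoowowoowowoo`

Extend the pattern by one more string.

woowowoowoowowoowowoowoowowoowoowo

Each term (from the third on) is the previous term followed by the one before it: term 3 = wo·o = woo.
So term 8 is woowowoowoowowoowowoo·woowowoowoowo.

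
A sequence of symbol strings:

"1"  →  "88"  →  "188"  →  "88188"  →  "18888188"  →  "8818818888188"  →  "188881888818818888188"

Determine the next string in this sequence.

This is a Fibonacci-style word recurrence s(k) = s(k−2)·s(k−1): e.g. 1·88 = 188.
So term 8 is 8818818888188·188881888818818888188.

8818818888188188881888818818888188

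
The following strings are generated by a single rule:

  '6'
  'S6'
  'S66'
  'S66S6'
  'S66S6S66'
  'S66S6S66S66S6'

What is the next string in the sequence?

This is a Fibonacci-style word recurrence s(k) = s(k−1)·s(k−2): e.g. S6·6 = S66.
So term 7 is S66S6S66S66S6·S66S6S66.

S66S6S66S66S6S66S6S66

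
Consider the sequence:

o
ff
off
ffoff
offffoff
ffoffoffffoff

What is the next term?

offffoffffoffoffffoff

This is a Fibonacci-style word recurrence s(k) = s(k−2)·s(k−1): e.g. o·ff = off.
So term 7 is offffoff·ffoffoffffoff.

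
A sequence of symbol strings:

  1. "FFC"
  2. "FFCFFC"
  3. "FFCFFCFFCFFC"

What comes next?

FFCFFCFFCFFCFFCFFCFFCFFC

Every step duplicates the string.
So the next term is two copies of FFCFFCFFCFFC.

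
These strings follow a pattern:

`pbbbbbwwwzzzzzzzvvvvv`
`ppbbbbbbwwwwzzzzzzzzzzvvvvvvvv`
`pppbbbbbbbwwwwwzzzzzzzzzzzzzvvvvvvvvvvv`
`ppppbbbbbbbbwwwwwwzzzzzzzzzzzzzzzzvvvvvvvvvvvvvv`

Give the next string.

pppppbbbbbbbbbwwwwwwwzzzzzzzzzzzzzzzzzzzvvvvvvvvvvvvvvvvv

Reading off run lengths: p runs 1, 2, 3, 4; b runs 5, 6, 7, 8; w runs 3, 4, 5, 6; z runs 7, 10, 13, 16; v runs 5, 8, 11, 14 — each is linear in n, where the shown terms are n = 2, 3, 4, 5.
Setting n = 6 gives 5, 9, 7, 19, 17 characters in each block.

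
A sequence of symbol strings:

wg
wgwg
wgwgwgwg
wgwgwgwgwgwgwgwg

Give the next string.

wgwgwgwgwgwgwgwgwgwgwgwgwgwgwgwg

Every step duplicates the string.
So the next term is two copies of wgwgwgwgwgwgwgwg.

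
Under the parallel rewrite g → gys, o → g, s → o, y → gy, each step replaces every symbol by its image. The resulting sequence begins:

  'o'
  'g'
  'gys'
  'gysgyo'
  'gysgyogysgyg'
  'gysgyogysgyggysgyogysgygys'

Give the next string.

Rewriting the 26 symbols of gysgyogysgyggysgyogysgygys one by one yields gys gy o gys gy g gys gy o gys gy gys gys gy o gys gy g gys gy o gys gy gys gy o; concatenated:

gysgyogysgyggysgyogysgygysgysgyogysgyggysgyogysgygysgyo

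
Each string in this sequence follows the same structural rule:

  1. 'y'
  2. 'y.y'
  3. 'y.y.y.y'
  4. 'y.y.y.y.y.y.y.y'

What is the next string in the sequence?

y.y.y.y.y.y.y.y.y.y.y.y.y.y.y.y

Each string is two copies of the previous one joined by '.'.
So the next term is two copies of y.y.y.y.y.y.y.y with '.' between the halves.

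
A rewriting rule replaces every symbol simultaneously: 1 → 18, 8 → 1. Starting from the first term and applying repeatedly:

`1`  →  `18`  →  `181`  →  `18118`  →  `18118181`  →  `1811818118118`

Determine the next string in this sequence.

Rewriting the 13 symbols of 1811818118118 one by one yields 18 1 18 18 1 18 1 18 18 1 18 18 1; concatenated:

181181811811818118181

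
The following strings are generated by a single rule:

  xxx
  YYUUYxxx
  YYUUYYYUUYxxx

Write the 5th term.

Each term is the previous one with YYUUY prepended.
From YYUUYYYUUYxxx, 2 further steps: YYUUYYYUUYxxx → YYUUYYYUUYYYUUYxxx → (answer).

YYUUYYYUUYYYUUYYYUUYxxx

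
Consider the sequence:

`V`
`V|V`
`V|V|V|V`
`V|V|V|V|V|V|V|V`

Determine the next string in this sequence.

V|V|V|V|V|V|V|V|V|V|V|V|V|V|V|V

Each string is two copies of the previous one joined by '|'.
So the next term is two copies of V|V|V|V|V|V|V|V with '|' between the halves.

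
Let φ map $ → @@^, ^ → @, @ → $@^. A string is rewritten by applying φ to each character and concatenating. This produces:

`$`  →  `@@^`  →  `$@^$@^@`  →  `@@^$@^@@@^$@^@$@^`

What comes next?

Replace each of the 17 characters of @@^$@^@@@^$@^@$@^ in place — $@^ $@^ @ @@^ $@^ @ $@^ $@^ $@^ @ @@^ $@^ @ $@^ @@^ $@^ @ — and concatenate.

$@^$@^@@@^$@^@$@^$@^$@^@@@^$@^@$@^@@^$@^@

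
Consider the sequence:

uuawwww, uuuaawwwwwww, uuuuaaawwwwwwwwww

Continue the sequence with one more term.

Term n consists of n+1 u's, followed by n a's, followed by 3n+1 w's (n = 1, 2, …).
Setting n = 4 gives 5, 4, 13 characters in each block.

uuuuuaaaawwwwwwwwwwwww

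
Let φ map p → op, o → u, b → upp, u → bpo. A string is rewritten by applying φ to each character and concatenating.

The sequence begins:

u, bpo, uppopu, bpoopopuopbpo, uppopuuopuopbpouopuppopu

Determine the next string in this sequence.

Applying the rule to each of the 24 symbols of uppopuuopuopbpouopuppopu gives the pieces bpo op op u op bpo bpo u op bpo u op upp op u bpo u op bpo op op u op bpo, which concatenate to the answer.

bpoopopuopbpobpouopbpouopuppopubpouopbpoopopuopbpo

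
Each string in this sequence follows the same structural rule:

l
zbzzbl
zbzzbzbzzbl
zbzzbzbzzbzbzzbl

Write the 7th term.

zbzzbzbzzbzbzzbzbzzbzbzzbzbzzbl

Each term is the previous one with zbzzb prepended.
From zbzzbzbzzbzbzzbl, 3 further steps: zbzzbzbzzbzbzzbl → zbzzbzbzzbzbzzbzbzzbl → zbzzbzbzzbzbzzbzbzzbzbzzbl → (answer).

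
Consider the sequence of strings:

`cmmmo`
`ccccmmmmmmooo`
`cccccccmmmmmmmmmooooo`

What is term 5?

cccccccccccccmmmmmmmmmmmmmmmooooooooo

Each string has the form c^{3n-2} m^{3n} o^{2n-1} (n = 1, 2, …).
Setting n = 5 gives 13, 15, 9 characters in each block.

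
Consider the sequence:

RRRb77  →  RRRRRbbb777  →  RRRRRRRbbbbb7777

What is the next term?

Reading off run lengths: R runs 3, 5, 7; b runs 1, 3, 5; 7 runs 2, 3, 4 — each is linear in n (n = 1, 2, …).
For the next term, n = 4, so the run lengths are 9, 7, 5.

RRRRRRRRRbbbbbbb77777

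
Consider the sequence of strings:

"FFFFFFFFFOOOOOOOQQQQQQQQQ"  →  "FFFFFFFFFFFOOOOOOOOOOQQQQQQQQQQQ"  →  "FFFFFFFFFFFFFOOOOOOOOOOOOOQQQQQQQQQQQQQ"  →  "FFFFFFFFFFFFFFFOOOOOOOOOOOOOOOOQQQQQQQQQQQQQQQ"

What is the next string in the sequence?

FFFFFFFFFFFFFFFFFOOOOOOOOOOOOOOOOOOOQQQQQQQQQQQQQQQQQ

Term n consists of 2n+3 F's, followed by 3n-2 O's, followed by 2n+3 Q's, where the shown terms are n = 3, 4, 5, 6.
At n = 7 the blocks have lengths 17, 19, 17.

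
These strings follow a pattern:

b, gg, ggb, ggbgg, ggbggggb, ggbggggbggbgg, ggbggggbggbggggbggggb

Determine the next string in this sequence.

This is a Fibonacci-style word recurrence s(k) = s(k−1)·s(k−2): e.g. gg·b = ggb.
So term 8 is ggbggggbggbggggbggggb·ggbggggbggbgg.

ggbggggbggbggggbggggbggbggggbggbgg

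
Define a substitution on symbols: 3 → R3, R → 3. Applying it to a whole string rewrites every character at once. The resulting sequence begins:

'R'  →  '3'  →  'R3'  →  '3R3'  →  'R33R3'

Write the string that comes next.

Apply φ to R33R3 symbol by symbol: R→3, 3→R3, 3→R3, R→3, 3→R3; joined: 3 R3 R3 3 R3.

3R3R33R3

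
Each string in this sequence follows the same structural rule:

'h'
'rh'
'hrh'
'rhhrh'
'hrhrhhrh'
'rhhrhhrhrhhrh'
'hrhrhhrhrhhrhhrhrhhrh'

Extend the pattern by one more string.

This is a Fibonacci-style word recurrence s(k) = s(k−2)·s(k−1): e.g. h·rh = hrh.
So term 8 is rhhrhhrhrhhrh·hrhrhhrhrhhrhhrhrhhrh.

rhhrhhrhrhhrhhrhrhhrhrhhrhhrhrhhrh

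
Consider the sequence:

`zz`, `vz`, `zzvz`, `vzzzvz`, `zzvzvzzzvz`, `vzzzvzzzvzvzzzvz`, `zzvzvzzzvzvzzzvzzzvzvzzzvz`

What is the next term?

vzzzvzzzvzvzzzvzzzvzvzzzvzvzzzvzzzvzvzzzvz

From term 3 onward, concatenate the second-to-last term with the last: zz·vz = zzvz, vz·zzvz = vzzzvz, …
So term 8 is vzzzvzzzvzvzzzvz·zzvzvzzzvzvzzzvzzzvzvzzzvz.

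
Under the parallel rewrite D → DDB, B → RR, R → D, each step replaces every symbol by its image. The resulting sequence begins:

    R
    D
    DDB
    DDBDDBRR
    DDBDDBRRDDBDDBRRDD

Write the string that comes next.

Replace each of the 18 characters of DDBDDBRRDDBDDBRRDD in place — DDB DDB RR DDB DDB RR D D DDB DDB RR DDB DDB RR D D DDB DDB — and concatenate.

DDBDDBRRDDBDDBRRDDDDBDDBRRDDBDDBRRDDDDBDDB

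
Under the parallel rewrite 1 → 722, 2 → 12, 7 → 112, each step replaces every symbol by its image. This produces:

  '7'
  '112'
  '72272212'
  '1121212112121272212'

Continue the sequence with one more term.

Rewriting the 19 symbols of 1121212112121272212 one by one yields 722 722 12 722 12 722 12 722 722 12 722 12 722 12 112 12 12 722 12; concatenated:

722722127221272212722722127221272212112121272212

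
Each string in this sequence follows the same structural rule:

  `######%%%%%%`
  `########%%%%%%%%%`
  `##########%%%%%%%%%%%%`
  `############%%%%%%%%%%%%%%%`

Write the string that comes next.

Each string has the form #^{2n+2} %^{3n}, where the shown terms are n = 2, 3, 4, 5.
At n = 6 the blocks have lengths 14, 18.

##############%%%%%%%%%%%%%%%%%%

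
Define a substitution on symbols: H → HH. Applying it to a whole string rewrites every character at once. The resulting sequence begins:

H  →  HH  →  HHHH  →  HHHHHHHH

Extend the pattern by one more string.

Apply φ to HHHHHHHH symbol by symbol: H→HH, H→HH, H→HH, H→HH, H→HH, H→HH, H→HH, H→HH; joined: HH HH HH HH HH HH HH HH.

HHHHHHHHHHHHHHHH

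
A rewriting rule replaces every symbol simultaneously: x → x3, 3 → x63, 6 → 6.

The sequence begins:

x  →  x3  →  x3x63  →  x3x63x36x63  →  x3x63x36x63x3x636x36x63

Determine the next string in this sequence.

x3x63x36x63x3x636x36x63x3x63x36x636x3x636x36x63

Applying the rule to each of the 23 symbols of x3x63x36x63x3x636x36x63 gives the pieces x3 x63 x3 6 x63 x3 x63 6 x3 6 x63 x3 x63 x3 6 x63 6 x3 x63 6 x3 6 x63, which concatenate to the answer.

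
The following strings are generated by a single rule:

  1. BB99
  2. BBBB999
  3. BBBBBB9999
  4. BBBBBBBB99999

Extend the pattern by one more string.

BBBBBBBBBB999999

Term n consists of 2n B's, followed by n+1 9's (n = 1, 2, …).
Setting n = 5 gives 10, 6 characters in each block.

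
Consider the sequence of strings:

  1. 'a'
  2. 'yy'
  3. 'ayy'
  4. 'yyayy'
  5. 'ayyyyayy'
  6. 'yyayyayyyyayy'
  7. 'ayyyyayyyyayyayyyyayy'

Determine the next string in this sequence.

This is a Fibonacci-style word recurrence s(k) = s(k−2)·s(k−1): e.g. a·yy = ayy.
Continuing: yyayyayyyyayy · ayyyyayyyyayyayyyyayy gives term 8.

yyayyayyyyayyayyyyayyyyayyayyyyayy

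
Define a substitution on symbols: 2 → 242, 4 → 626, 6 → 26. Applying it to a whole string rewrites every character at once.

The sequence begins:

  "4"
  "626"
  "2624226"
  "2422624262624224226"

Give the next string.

24262624224226242626242262422624262624224262624224226

Replace each of the 19 characters of 2422624262624224226 in place — 242 626 242 242 26 242 626 242 26 242 26 242 626 242 242 626 242 242 26 — and concatenate.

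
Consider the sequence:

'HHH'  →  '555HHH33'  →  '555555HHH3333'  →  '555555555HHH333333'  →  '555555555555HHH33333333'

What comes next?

Every step adds 555 to the front and 33 to the end of the previous string.
One more step from 555555555555HHH33333333 gives the answer.

555555555555555HHH3333333333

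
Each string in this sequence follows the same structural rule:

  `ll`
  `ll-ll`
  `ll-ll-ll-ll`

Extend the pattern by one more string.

ll-ll-ll-ll-ll-ll-ll-ll

Every step duplicates the string with '-' between the halves.
So the next term is two copies of ll-ll-ll-ll with '-' between the halves.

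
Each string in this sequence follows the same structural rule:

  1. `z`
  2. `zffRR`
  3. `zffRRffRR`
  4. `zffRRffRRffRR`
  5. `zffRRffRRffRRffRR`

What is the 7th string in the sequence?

Each term is the previous one with ffRR appended.
From zffRRffRRffRRffRR, 2 further steps: zffRRffRRffRRffRR → zffRRffRRffRRffRRffRR → (answer).

zffRRffRRffRRffRRffRRffRR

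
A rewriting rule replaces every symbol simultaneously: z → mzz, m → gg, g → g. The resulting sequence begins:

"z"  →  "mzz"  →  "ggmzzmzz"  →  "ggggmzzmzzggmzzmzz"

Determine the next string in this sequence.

Replace each of the 18 characters of ggggmzzmzzggmzzmzz in place — g g g g gg mzz mzz gg mzz mzz g g gg mzz mzz gg mzz mzz — and concatenate.

ggggggmzzmzzggmzzmzzggggmzzmzzggmzzmzz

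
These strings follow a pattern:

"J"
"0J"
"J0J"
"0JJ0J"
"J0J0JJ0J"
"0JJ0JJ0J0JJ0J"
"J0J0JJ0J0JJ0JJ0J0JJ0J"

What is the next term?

From term 3 onward, concatenate the second-to-last term with the last: J·0J = J0J, 0J·J0J = 0JJ0J, …
The next term joins 0JJ0JJ0J0JJ0J and J0J0JJ0J0JJ0JJ0J0JJ0J.

0JJ0JJ0J0JJ0JJ0J0JJ0J0JJ0JJ0J0JJ0J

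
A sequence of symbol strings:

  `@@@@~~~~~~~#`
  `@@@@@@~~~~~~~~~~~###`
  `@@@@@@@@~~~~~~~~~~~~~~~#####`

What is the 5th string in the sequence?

@@@@@@@@@@@@~~~~~~~~~~~~~~~~~~~~~~~#########

Term n consists of 2n+2 @'s, followed by 4n+3 ~'s, followed by 2n-1 #'s (n = 1, 2, …).
Setting n = 5 gives 12, 23, 9 characters in each block.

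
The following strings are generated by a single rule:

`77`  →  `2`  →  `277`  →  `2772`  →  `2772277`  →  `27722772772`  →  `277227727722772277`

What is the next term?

27722772772277227727722772772

This is a Fibonacci-style word recurrence s(k) = s(k−1)·s(k−2): e.g. 2·77 = 277.
So term 8 is 277227727722772277·27722772772.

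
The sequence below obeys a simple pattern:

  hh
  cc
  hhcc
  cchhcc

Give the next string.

hhcccchhcc

This is a Fibonacci-style word recurrence s(k) = s(k−2)·s(k−1): e.g. hh·cc = hhcc.
Continuing: hhcc · cchhcc gives term 5.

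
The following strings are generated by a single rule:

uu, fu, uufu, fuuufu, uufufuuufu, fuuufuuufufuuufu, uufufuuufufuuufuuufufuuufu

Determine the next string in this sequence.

fuuufuuufufuuufuuufufuuufufuuufuuufufuuufu

From term 3 onward, concatenate the second-to-last term with the last: uu·fu = uufu, fu·uufu = fuuufu, …
The next term joins fuuufuuufufuuufu and uufufuuufufuuufuuufufuuufu.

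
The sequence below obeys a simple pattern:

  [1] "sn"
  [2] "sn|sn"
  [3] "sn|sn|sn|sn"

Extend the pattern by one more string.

Each string is two copies of the previous one joined by '|'.
Doubling sn|sn|sn|sn with '|' between the halves:

sn|sn|sn|sn|sn|sn|sn|sn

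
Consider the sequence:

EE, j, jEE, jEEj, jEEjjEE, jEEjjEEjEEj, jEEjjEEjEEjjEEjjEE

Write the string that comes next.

This is a Fibonacci-style word recurrence s(k) = s(k−1)·s(k−2): e.g. j·EE = jEE.
The next term joins jEEjjEEjEEjjEEjjEE and jEEjjEEjEEj.

jEEjjEEjEEjjEEjjEEjEEjjEEjEEj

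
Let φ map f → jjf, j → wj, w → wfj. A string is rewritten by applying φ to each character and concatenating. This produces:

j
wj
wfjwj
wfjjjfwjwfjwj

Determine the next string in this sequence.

Applying the rule to each of the 13 symbols of wfjjjfwjwfjwj gives the pieces wfj jjf wj wj wj jjf wfj wj wfj jjf wj wfj wj, which concatenate to the answer.

wfjjjfwjwjwjjjfwfjwjwfjjjfwjwfjwj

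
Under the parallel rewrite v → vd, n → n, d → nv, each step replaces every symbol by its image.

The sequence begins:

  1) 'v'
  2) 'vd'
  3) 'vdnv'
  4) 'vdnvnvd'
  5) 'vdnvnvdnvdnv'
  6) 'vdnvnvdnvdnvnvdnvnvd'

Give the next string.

vdnvnvdnvdnvnvdnvnvdnvdnvnvdnvdnv

φ(vdnvnvdnvdnvnvdnvnvd) expands symbol-by-symbol to vd nv n vd n vd nv n vd nv n vd n vd nv n vd n vd nv; joining the 20 pieces gives the next term.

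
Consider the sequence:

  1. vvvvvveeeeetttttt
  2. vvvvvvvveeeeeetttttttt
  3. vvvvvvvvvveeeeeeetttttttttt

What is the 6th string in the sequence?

Term n consists of 2n+2 v's, followed by n+3 e's, followed by 2n+2 t's, where the shown terms are n = 2, 3, 4.
At n = 7 the blocks have lengths 16, 10, 16.

vvvvvvvvvvvvvvvveeeeeeeeeetttttttttttttttt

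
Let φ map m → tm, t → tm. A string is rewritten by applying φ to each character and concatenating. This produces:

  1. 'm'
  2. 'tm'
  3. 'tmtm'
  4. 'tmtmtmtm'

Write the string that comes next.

Rewriting each symbol of tmtmtmtm: t→tm, m→tm, t→tm, m→tm, t→tm, m→tm, t→tm, m→tm, which concatenates to tm tm tm tm tm tm tm tm.

tmtmtmtmtmtmtmtm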